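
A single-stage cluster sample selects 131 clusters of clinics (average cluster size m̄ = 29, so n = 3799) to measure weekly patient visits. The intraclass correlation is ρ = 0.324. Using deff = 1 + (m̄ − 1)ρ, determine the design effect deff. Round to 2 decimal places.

deff = 1 + (29 − 1)·0.324 = 1 + 9.072 = 10.072.

10.07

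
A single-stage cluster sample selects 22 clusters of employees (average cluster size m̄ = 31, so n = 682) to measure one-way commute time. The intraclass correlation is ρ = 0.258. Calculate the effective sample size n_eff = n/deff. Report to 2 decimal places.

deff = 1 + (31 − 1)·0.258 = 1 + 7.74 = 8.74.
n_eff = 682 / 8.74 = 78.03.

78.03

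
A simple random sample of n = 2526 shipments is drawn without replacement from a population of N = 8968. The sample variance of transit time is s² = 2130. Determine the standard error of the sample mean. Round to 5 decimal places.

0.77828

Under SRS without replacement, Var(ȳ) = (1 − f)·s²/n with f = n/N = 2526/8968 = 0.28166815.
Var(ȳ) = (1 − 0.28166815)·2130/2526 = 0.71833185·0.8432304 = 0.60571925.
SE(ȳ) = √(0.60571925) = 0.77828.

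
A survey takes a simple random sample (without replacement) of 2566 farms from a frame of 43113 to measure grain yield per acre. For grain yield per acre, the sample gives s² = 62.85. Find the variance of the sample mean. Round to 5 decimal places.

0.02304

Under SRS without replacement, Var(ȳ) = (1 − f)·s²/n with f = n/N = 2566/43113 = 0.05951801.
Var(ȳ) = (1 − 0.05951801)·62.85/2566 = 0.94048199·0.024493375 = 0.023035578.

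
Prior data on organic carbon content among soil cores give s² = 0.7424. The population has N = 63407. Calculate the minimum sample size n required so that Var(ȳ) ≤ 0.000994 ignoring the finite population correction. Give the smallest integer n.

Without fpc, n₀ = s²/D = 0.7424/0.000994 = 746.8813.
Rounding up, n = 747.

747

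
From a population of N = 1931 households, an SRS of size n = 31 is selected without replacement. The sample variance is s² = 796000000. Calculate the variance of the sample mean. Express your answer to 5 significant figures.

2.5265 × 10^7

Under SRS without replacement, Var(ȳ) = (1 − f)·s²/n with f = n/N = 31/1931 = 0.01605386.
Var(ȳ) = (1 − 0.01605386)·796000000/31 = 0.98394614·2.5677419 × 10^7 = 2.5265198 × 10^7.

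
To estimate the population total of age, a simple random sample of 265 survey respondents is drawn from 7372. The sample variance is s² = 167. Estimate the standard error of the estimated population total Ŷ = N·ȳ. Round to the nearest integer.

5746

Var(Ŷ) = N²·Var(ȳ) = N²·(1 − n/N)·s²/n.
f = 265/7372 = 0.03594683; Var(ȳ) = 0.96405317·167/265 = 0.6075354.
Var(Ŷ) = 7372² · 0.6075354 = 3.3017352 × 10^7.
SE(Ŷ) = √(3.3017352 × 10^7) = 5746.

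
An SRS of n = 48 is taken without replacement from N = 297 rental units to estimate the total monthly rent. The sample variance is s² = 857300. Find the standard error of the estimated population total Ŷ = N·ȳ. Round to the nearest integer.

Var(Ŷ) = N²·Var(ȳ) = N²·(1 − n/N)·s²/n.
f = 48/297 = 0.16161616; Var(ȳ) = 0.83838384·857300/48 = 14973.885.
Var(Ŷ) = 297² · 14973.885 = 1.3208314 × 10^9.
SE(Ŷ) = √(1.3208314 × 10^9) = 36343.

36343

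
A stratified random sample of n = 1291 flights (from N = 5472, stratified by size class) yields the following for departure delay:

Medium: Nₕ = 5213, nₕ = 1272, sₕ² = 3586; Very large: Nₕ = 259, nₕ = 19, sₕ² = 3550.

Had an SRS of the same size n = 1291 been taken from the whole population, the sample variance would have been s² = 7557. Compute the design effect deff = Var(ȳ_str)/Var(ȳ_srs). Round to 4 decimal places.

Var(ȳ_str) = Σ Wₕ²(1−fₕ)sₕ²/nₕ with Wₕ = Nₕ/5472:
  Medium: (5213/5472)²·(1−1272/5213)·3586/1272 = 1.9343059
  Very large: (259/5472)²·(1−19/259)·3550/19 = 0.3878766
  → Var(ȳ_str) = 2.3221825.
Var(ȳ_srs) = (1 − 1291/5472)·7557/1291 = 4.4725712.
deff = 2.3221825 / 4.4725712 = 0.5192.

0.5192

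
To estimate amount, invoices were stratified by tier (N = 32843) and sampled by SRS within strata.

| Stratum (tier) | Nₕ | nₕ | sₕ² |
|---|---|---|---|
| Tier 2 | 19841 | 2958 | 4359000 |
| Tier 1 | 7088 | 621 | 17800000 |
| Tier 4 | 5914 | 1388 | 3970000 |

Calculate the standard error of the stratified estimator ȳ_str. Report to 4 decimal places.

41.7932

Var(ȳ_str) = Σₕ Wₕ²(1 − fₕ)sₕ²/nₕ with Wₕ = Nₕ/N, N = 32843.
Tier 2: Wₕ = 0.60411655; term = 0.60411655²·(1 − 0.14908523)·4359000/2958 = 457.63184.
Tier 1: Wₕ = 0.21581463; term = 0.21581463²·(1 − 0.08761287)·17800000/621 = 1218.0618.
Tier 4: Wₕ = 0.18006881; term = 0.18006881²·(1 − 0.23469733)·3970000/1388 = 70.975959.
Sum = 1746.6696.
SE = √(1746.6696) = 41.7932.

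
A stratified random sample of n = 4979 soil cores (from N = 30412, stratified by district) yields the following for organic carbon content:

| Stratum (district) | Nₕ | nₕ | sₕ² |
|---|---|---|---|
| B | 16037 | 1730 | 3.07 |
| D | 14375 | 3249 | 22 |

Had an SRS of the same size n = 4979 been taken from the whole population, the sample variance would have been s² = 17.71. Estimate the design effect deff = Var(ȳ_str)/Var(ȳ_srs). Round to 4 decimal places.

Var(ȳ_str) = Σ Wₕ²(1−fₕ)sₕ²/nₕ with Wₕ = Nₕ/30412:
  B: (16037/30412)²·(1−1730/16037)·3.07/1730 = 4.402243 × 10^-4
  D: (14375/30412)²·(1−3249/14375)·22/3249 = 0.0011709273
  → Var(ȳ_str) = 0.0016111516.
Var(ȳ_srs) = (1 − 4979/30412)·17.71/4979 = 0.0029746032.
deff = 0.0016111516 / 0.0029746032 = 0.5416.

0.5416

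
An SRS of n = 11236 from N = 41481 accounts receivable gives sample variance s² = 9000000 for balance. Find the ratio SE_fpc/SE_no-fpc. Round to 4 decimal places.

0.8539

f = n/N = 11236/41481 = 0.27087100.
SE_no-fpc = √(s²/n) = 28.301887; SE_fpc = √((1−f)s²/n) = 24.166712.
Ratio = √(1−f) = 0.85389051.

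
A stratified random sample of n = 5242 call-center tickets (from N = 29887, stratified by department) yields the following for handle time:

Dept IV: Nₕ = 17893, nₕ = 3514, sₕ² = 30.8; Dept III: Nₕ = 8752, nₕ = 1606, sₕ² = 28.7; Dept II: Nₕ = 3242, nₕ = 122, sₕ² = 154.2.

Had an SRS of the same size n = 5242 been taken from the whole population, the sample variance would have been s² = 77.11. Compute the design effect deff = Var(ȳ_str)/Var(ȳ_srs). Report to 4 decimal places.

Var(ȳ_str) = Σ Wₕ²(1−fₕ)sₕ²/nₕ with Wₕ = Nₕ/29887:
  Dept IV: (17893/29887)²·(1−3514/17893)·30.8/3514 = 0.0025246208
  Dept III: (8752/29887)²·(1−1606/8752)·28.7/1606 = 0.0012512441
  Dept II: (3242/29887)²·(1−122/3242)·154.2/122 = 0.014312895
  → Var(ȳ_str) = 0.01808876.
Var(ȳ_srs) = (1 − 5242/29887)·77.11/5242 = 0.012129983.
deff = 0.01808876 / 0.012129983 = 1.4912.

1.4912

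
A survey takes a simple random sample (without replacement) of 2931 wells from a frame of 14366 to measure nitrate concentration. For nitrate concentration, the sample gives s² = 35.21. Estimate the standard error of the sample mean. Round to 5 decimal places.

0.09779

Under SRS without replacement, Var(ȳ) = (1 − f)·s²/n with f = n/N = 2931/14366 = 0.20402339.
Var(ȳ) = (1 − 0.20402339)·35.21/2931 = 0.79597661·0.012012965 = 0.0095620391.
SE(ȳ) = √(0.0095620391) = 0.09779.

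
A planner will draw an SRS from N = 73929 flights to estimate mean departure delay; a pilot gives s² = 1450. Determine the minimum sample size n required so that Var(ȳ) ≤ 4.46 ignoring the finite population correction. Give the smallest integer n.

326

Without fpc, n₀ = s²/D = 1450/4.46 = 325.1121.
Rounding up, n = 326.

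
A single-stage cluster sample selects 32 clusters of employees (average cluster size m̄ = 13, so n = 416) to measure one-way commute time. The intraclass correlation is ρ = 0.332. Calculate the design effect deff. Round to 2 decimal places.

deff = 1 + (13 − 1)·0.332 = 1 + 3.984 = 4.984.

4.98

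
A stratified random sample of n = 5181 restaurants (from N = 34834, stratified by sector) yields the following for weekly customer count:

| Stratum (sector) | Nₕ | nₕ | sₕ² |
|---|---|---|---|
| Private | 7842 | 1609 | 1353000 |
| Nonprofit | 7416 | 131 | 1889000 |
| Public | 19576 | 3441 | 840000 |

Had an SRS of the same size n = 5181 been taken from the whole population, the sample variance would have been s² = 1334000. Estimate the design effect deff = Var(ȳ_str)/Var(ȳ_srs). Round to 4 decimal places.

Var(ȳ_str) = Σ Wₕ²(1−fₕ)sₕ²/nₕ with Wₕ = Nₕ/34834:
  Private: (7842/34834)²·(1−1609/7842)·1353000/1609 = 33.873418
  Nonprofit: (7416/34834)²·(1−131/7416)·1889000/131 = 642.02693
  Public: (19576/34834)²·(1−3441/19576)·840000/3441 = 63.544921
  → Var(ȳ_str) = 739.44527.
Var(ȳ_srs) = (1 − 5181/34834)·1334000/5181 = 219.18333.
deff = 739.44527 / 219.18333 = 3.3736.

3.3736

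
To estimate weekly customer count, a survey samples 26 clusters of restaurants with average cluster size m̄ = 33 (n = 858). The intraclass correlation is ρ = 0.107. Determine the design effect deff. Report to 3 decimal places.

deff = 1 + (33 − 1)·0.107 = 1 + 3.424 = 4.424.

4.424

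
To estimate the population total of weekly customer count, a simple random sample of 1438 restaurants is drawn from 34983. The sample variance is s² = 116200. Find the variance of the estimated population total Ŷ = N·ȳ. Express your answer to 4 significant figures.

Var(Ŷ) = N²·Var(ȳ) = N²·(1 − n/N)·s²/n.
f = 1438/34983 = 0.04110568; Var(ȳ) = 0.95889432·116200/1438 = 77.485063.
Var(Ŷ) = 34983² · 77.485063 = 9.4827017 × 10^10.

9.483 × 10^10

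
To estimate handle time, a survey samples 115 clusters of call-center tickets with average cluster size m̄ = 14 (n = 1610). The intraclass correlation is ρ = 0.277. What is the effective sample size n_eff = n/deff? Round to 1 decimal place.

deff = 1 + (14 − 1)·0.277 = 1 + 3.601 = 4.601.
n_eff = 1610 / 4.601 = 349.9.

349.9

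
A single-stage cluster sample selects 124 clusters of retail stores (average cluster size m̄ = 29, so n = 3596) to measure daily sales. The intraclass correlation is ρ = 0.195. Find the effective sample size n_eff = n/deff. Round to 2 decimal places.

deff = 1 + (29 − 1)·0.195 = 1 + 5.46 = 6.46.
n_eff = 3596 / 6.46 = 556.66.

556.66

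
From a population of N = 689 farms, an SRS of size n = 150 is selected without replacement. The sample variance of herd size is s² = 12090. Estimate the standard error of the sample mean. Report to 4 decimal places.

7.9406

Under SRS without replacement, Var(ȳ) = (1 − f)·s²/n with f = n/N = 150/689 = 0.21770682.
Var(ȳ) = (1 − 0.21770682)·12090/150 = 0.78229318·80.6 = 63.05283.
SE(ȳ) = √(63.05283) = 7.9406.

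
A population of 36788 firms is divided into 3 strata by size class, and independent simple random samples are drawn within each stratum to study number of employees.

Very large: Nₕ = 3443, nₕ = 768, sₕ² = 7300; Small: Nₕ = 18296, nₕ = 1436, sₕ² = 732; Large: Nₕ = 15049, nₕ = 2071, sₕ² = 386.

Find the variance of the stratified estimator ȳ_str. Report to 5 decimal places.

Var(ȳ_str) = Σₕ Wₕ²(1 − fₕ)sₕ²/nₕ with Wₕ = Nₕ/N, N = 36788.
Very large: Wₕ = 0.09359030; term = 0.09359030²·(1 − 0.22306128)·7300/768 = 0.06468597.
Small: Wₕ = 0.49733609; term = 0.49733609²·(1 − 0.07848710)·732/1436 = 0.11618713.
Large: Wₕ = 0.40907361; term = 0.40907361²·(1 − 0.13761712)·386/2071 = 0.026897398.
Sum = 0.2077705.

0.20777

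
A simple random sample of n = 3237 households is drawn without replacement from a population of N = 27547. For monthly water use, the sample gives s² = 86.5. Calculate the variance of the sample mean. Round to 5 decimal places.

0.02358

Under SRS without replacement, Var(ȳ) = (1 − f)·s²/n with f = n/N = 3237/27547 = 0.11750826.
Var(ȳ) = (1 − 0.11750826)·86.5/3237 = 0.88249174·0.026722274 = 0.023582186.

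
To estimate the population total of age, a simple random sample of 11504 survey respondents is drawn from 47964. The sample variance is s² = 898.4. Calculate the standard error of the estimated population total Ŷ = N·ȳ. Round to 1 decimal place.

11686.3

Var(Ŷ) = N²·Var(ȳ) = N²·(1 − n/N)·s²/n.
f = 11504/47964 = 0.23984655; Var(ȳ) = 0.76015345·898.4/11504 = 0.059363861.
Var(Ŷ) = 47964² · 0.059363861 = 1.3656925 × 10^8.
SE(Ŷ) = √(1.3656925 × 10^8) = 11686.3.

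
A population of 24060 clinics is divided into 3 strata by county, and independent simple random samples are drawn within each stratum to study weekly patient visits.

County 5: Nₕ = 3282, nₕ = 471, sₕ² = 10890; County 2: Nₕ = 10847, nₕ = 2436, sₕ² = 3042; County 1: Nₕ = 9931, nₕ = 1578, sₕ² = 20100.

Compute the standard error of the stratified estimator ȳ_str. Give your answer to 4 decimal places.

1.5462

Var(ȳ_str) = Σₕ Wₕ²(1 − fₕ)sₕ²/nₕ with Wₕ = Nₕ/N, N = 24060.
County 5: Wₕ = 0.13640898; term = 0.13640898²·(1 − 0.14351005)·10890/471 = 0.36848104.
County 2: Wₕ = 0.45083126; term = 0.45083126²·(1 − 0.22457822)·3042/2436 = 0.19681036.
County 1: Wₕ = 0.41275977; term = 0.41275977²·(1 − 0.15889639)·20100/1578 = 1.8252959.
Sum = 2.3905873.
SE = √(2.3905873) = 1.5462.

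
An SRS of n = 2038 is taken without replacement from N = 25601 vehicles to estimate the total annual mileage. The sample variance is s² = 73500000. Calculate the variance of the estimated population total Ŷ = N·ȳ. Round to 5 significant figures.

2.1756 × 10^13

Var(Ŷ) = N²·Var(ȳ) = N²·(1 − n/N)·s²/n.
f = 2038/25601 = 0.07960627; Var(ȳ) = 0.92039373·73500000/2038 = 33193.788.
Var(Ŷ) = 25601² · 33193.788 = 2.175558 × 10^13.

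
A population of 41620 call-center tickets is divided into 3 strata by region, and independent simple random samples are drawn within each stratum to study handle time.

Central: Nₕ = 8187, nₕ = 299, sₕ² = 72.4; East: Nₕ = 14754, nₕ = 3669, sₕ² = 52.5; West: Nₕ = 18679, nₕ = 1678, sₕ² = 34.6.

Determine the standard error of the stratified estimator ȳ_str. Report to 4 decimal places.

0.1190

Var(ȳ_str) = Σₕ Wₕ²(1 − fₕ)sₕ²/nₕ with Wₕ = Nₕ/N, N = 41620.
Central: Wₕ = 0.19670831; term = 0.19670831²·(1 − 0.03652131)·72.4/299 = 0.0090272385.
East: Wₕ = 0.35449303; term = 0.35449303²·(1 − 0.24867832)·52.5/3669 = 0.0013509924.
West: Wₕ = 0.44879865; term = 0.44879865²·(1 − 0.08983350)·34.6/1678 = 0.0037801417.
Sum = 0.014158373.
SE = √(0.014158373) = 0.1190.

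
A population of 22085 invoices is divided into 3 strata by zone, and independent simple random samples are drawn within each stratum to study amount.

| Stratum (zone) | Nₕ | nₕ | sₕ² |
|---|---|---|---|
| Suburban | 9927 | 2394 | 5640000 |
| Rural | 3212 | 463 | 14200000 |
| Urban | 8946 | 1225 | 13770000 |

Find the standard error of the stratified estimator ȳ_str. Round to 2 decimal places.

50.08

Var(ȳ_str) = Σₕ Wₕ²(1 − fₕ)sₕ²/nₕ with Wₕ = Nₕ/N, N = 22085.
Suburban: Wₕ = 0.44949060; term = 0.44949060²·(1 − 0.24116047)·5640000/2394 = 361.19867.
Rural: Wₕ = 0.14543808; term = 0.14543808²·(1 − 0.14414695)·14200000/463 = 555.21709.
Urban: Wₕ = 0.40507132; term = 0.40507132²·(1 − 0.13693271)·13770000/1225 = 1591.8623.
Sum = 2508.2781.
SE = √(2508.2781) = 50.08.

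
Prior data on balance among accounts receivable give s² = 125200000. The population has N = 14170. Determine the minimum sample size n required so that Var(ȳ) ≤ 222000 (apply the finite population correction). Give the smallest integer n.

Without fpc, n₀ = s²/D = 125200000/222000 = 563.9640.
With fpc, (1 − n/N)·s²/n ≤ D requires n ≥ n₀/(1 + n₀/N) = 563.9640/(1 + 563.9640/14170) = 542.3775.
Rounding up, n = 543.

543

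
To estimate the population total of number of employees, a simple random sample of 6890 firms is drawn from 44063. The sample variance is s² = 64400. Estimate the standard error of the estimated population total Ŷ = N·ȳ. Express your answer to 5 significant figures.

Var(Ŷ) = N²·Var(ȳ) = N²·(1 − n/N)·s²/n.
f = 6890/44063 = 0.15636702; Var(ȳ) = 0.84363298·64400/6890 = 7.8853358.
Var(Ŷ) = 44063² · 7.8853358 = 1.5309758 × 10^10.
SE(Ŷ) = √(1.5309758 × 10^10) = 123730.

123730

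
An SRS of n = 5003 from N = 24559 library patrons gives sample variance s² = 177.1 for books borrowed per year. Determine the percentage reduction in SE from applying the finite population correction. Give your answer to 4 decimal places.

f = n/N = 5003/24559 = 0.20371351.
SE_no-fpc = √(s²/n) = 0.18814558; SE_fpc = √((1−f)s²/n) = 0.1678915.
Ratio = √(1−f) = 0.89234886. Reduction = 100·(1 − 0.89234886) = 10.7651%.

10.7651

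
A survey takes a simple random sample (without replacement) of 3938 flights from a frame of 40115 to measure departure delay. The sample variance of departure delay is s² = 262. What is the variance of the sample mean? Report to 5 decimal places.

0.06000

Under SRS without replacement, Var(ȳ) = (1 − f)·s²/n with f = n/N = 3938/40115 = 0.09816777.
Var(ȳ) = (1 − 0.09816777)·262/3938 = 0.90183223·0.066531234 = 0.060000011.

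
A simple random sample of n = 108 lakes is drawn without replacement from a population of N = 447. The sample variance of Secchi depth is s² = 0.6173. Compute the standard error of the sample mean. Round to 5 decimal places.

Under SRS without replacement, Var(ȳ) = (1 − f)·s²/n with f = n/N = 108/447 = 0.24161074.
Var(ȳ) = (1 − 0.24161074)·0.6173/108 = 0.75838926·0.0057157407 = 0.0043347564.
SE(ȳ) = √(0.0043347564) = 0.06584.

0.06584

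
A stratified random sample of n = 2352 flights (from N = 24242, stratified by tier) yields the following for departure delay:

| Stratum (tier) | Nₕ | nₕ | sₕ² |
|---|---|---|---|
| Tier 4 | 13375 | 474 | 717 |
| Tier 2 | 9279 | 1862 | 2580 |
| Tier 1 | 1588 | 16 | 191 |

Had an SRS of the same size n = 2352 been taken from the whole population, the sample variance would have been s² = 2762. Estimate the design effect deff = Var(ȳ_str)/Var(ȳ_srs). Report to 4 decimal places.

Var(ȳ_str) = Σ Wₕ²(1−fₕ)sₕ²/nₕ with Wₕ = Nₕ/24242:
  Tier 4: (13375/24242)²·(1−474/13375)·717/474 = 0.44414123
  Tier 2: (9279/24242)²·(1−1862/9279)·2580/1862 = 0.16226789
  Tier 1: (1588/24242)²·(1−16/1588)·191/16 = 0.050708356
  → Var(ȳ_str) = 0.65711748.
Var(ȳ_srs) = (1 − 2352/24242)·2762/2352 = 1.0603852.
deff = 0.65711748 / 1.0603852 = 0.6197.

0.6197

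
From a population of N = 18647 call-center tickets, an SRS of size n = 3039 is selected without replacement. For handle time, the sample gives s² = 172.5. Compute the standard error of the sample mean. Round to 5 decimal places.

0.21797

Under SRS without replacement, Var(ȳ) = (1 − f)·s²/n with f = n/N = 3039/18647 = 0.16297528.
Var(ȳ) = (1 − 0.16297528)·172.5/3039 = 0.83702472·0.056762093 = 0.047511275.
SE(ȳ) = √(0.047511275) = 0.21797.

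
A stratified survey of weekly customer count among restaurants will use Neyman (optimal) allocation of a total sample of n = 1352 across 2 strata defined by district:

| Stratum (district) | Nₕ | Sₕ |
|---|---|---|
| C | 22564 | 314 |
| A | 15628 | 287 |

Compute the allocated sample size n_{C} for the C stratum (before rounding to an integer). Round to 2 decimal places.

827.90

Neyman allocation: nₕ = n·NₕSₕ / Σⱼ NⱼSⱼ.
Σ NⱼSⱼ = 22564·314 + 15628·287 = 1.1570332 × 10^7.
n_{C} = 1352·22564·314 / (1.1570332 × 10^7) = 827.90.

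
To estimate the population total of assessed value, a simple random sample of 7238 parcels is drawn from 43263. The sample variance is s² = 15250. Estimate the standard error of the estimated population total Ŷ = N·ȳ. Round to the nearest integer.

57304

Var(Ŷ) = N²·Var(ȳ) = N²·(1 − n/N)·s²/n.
f = 7238/43263 = 0.16730231; Var(ȳ) = 0.83269769·15250/7238 = 1.7544404.
Var(Ŷ) = 43263² · 1.7544404 = 3.2837636 × 10^9.
SE(Ŷ) = √(3.2837636 × 10^9) = 57304.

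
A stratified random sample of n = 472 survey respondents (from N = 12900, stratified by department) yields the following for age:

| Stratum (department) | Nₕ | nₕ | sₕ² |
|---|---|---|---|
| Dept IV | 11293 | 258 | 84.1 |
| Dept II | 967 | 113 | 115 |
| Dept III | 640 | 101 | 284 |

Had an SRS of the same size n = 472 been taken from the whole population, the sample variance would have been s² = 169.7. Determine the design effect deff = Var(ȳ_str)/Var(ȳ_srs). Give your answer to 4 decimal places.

0.7361

Var(ȳ_str) = Σ Wₕ²(1−fₕ)sₕ²/nₕ with Wₕ = Nₕ/12900:
  Dept IV: (11293/12900)²·(1−258/11293)·84.1/258 = 0.24410605
  Dept II: (967/12900)²·(1−113/967)·115/113 = 0.0050503831
  Dept III: (640/12900)²·(1−101/640)·284/101 = 0.0058288957
  → Var(ȳ_str) = 0.25498533.
Var(ȳ_srs) = (1 − 472/12900)·169.7/472 = 0.34637886.
deff = 0.25498533 / 0.34637886 = 0.7361.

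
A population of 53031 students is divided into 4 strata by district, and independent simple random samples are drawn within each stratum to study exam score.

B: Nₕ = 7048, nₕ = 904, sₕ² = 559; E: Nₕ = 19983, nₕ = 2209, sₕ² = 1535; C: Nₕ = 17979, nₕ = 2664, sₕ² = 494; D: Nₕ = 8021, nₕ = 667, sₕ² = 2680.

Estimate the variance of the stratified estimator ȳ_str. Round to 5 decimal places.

0.19971

Var(ȳ_str) = Σₕ Wₕ²(1 − fₕ)sₕ²/nₕ with Wₕ = Nₕ/N, N = 53031.
B: Wₕ = 0.13290340; term = 0.13290340²·(1 − 0.12826334)·559/904 = 0.0095214008.
E: Wₕ = 0.37681733; term = 0.37681733²·(1 − 0.11054396)·1535/2209 = 0.087760461.
C: Wₕ = 0.33902812; term = 0.33902812²·(1 − 0.14817287)·494/2664 = 0.01815581.
D: Wₕ = 0.15125115; term = 0.15125115²·(1 − 0.08315671)·2680/667 = 0.084275525.
Sum = 0.1997132.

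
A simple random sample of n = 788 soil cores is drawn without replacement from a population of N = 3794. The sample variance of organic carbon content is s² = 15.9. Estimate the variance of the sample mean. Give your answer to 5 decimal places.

Under SRS without replacement, Var(ȳ) = (1 − f)·s²/n with f = n/N = 788/3794 = 0.20769636.
Var(ȳ) = (1 − 0.20769636)·15.9/788 = 0.79230364·0.020177665 = 0.015986837.

0.01599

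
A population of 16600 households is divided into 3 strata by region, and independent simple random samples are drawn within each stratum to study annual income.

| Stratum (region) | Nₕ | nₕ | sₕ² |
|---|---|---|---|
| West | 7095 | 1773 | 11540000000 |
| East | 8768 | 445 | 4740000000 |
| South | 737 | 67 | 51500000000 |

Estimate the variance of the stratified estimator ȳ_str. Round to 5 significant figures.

Var(ȳ_str) = Σₕ Wₕ²(1 − fₕ)sₕ²/nₕ with Wₕ = Nₕ/N, N = 16600.
West: Wₕ = 0.42740964; term = 0.42740964²·(1 − 0.24989429)·11540000000/1773 = 891883.58.
East: Wₕ = 0.52819277; term = 0.52819277²·(1 − 0.05075274)·4740000000/445 = 2.8208669 × 10^6.
South: Wₕ = 0.04439759; term = 0.04439759²·(1 − 0.09090909)·51500000000/67 = 1.3773951 × 10^6.
Sum = 5.0901456 × 10^6.

5.0901 × 10^6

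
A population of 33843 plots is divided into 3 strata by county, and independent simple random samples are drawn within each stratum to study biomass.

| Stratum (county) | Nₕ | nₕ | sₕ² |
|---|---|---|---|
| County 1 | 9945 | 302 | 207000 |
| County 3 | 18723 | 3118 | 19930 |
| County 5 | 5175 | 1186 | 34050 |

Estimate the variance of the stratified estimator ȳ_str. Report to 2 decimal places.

59.54

Var(ȳ_str) = Σₕ Wₕ²(1 − fₕ)sₕ²/nₕ with Wₕ = Nₕ/N, N = 33843.
County 1: Wₕ = 0.29385693; term = 0.29385693²·(1 − 0.03036702)·207000/302 = 57.390849.
County 3: Wₕ = 0.55323110; term = 0.55323110²·(1 − 0.16653314)·19930/3118 = 1.6305446.
County 5: Wₕ = 0.15291198; term = 0.15291198²·(1 − 0.22917874)·34050/1186 = 0.51745086.
Sum = 59.538844.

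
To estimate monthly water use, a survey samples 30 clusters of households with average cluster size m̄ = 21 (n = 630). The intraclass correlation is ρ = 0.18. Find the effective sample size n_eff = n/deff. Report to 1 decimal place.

137.0

deff = 1 + (21 − 1)·0.18 = 1 + 3.6 = 4.6.
n_eff = 630 / 4.6 = 137.0.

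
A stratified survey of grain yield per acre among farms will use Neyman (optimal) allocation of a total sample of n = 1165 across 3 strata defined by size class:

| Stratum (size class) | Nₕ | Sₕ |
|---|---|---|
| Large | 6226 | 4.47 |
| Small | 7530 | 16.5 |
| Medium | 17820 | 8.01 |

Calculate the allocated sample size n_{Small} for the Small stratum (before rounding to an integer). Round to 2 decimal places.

Neyman allocation: nₕ = n·NₕSₕ / Σⱼ NⱼSⱼ.
Σ NⱼSⱼ = 6226·4.47 + 7530·16.5 + 17820·8.01 = 294813.42.
n_{Small} = 1165·7530·16.5 / 294813.42 = 490.97.

490.97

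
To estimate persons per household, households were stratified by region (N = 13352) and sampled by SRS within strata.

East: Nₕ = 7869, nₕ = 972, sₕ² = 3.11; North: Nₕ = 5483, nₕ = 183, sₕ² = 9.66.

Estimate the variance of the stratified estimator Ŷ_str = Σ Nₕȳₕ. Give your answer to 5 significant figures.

Var(Ŷ_str) = Σₕ Nₕ²(1 − fₕ)sₕ²/nₕ.
East: 7869²·(1 − 972/7869)·3.11/972 = 173649.64.
North: 5483²·(1 − 183/5483)·9.66/183 = 1.5339816 × 10^6.
Sum = 1.7076312 × 10^6.

1.7076 × 10^6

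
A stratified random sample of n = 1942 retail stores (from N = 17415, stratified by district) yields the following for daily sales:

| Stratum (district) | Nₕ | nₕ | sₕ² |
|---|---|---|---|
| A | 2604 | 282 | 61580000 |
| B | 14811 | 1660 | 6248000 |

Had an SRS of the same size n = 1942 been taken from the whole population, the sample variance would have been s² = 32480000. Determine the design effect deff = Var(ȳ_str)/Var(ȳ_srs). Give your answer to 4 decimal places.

Var(ȳ_str) = Σ Wₕ²(1−fₕ)sₕ²/nₕ with Wₕ = Nₕ/17415:
  A: (2604/17415)²·(1−282/2604)·61580000/282 = 4353.5829
  B: (14811/17415)²·(1−1660/14811)·6248000/1660 = 2417.2921
  → Var(ȳ_str) = 6770.875.
Var(ȳ_srs) = (1 − 1942/17415)·32480000/1942 = 14859.967.
deff = 6770.875 / 14859.967 = 0.4556.

0.4556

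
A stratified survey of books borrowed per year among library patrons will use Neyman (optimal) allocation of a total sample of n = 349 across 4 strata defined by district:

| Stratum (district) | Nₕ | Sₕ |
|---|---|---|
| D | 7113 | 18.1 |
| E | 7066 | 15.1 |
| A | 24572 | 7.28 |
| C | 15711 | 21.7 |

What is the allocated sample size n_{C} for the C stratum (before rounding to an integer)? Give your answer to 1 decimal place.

Neyman allocation: nₕ = n·NₕSₕ / Σⱼ NⱼSⱼ.
Σ NⱼSⱼ = 7113·18.1 + 7066·15.1 + 24572·7.28 + 15711·21.7 = 755254.76.
n_{C} = 349·15711·21.7 / 755254.76 = 157.5.

157.5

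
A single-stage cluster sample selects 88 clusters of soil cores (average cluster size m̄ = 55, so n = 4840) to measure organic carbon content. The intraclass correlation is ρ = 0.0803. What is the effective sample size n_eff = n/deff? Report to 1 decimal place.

907.0

deff = 1 + (55 − 1)·0.0803 = 1 + 4.3362 = 5.3362.
n_eff = 4840 / 5.3362 = 907.0.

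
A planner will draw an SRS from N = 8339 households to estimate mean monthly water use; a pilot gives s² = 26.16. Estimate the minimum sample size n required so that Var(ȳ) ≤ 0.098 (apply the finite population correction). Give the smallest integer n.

Without fpc, n₀ = s²/D = 26.16/0.098 = 266.9388.
With fpc, (1 − n/N)·s²/n ≤ D requires n ≥ n₀/(1 + n₀/N) = 266.9388/(1 + 266.9388/8339) = 258.6589.
Rounding up, n = 259.

259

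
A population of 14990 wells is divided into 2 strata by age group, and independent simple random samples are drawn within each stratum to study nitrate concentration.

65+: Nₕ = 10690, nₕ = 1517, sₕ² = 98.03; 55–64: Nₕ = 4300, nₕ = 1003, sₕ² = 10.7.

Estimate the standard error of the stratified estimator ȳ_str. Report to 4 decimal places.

0.1699

Var(ȳ_str) = Σₕ Wₕ²(1 − fₕ)sₕ²/nₕ with Wₕ = Nₕ/N, N = 14990.
65+: Wₕ = 0.71314209; term = 0.71314209²·(1 − 0.14190833)·98.03/1517 = 0.028200659.
55–64: Wₕ = 0.28685791; term = 0.28685791²·(1 − 0.23325581)·10.7/1003 = 6.7308046 × 10^-4.
Sum = 0.028873739.
SE = √(0.028873739) = 0.1699.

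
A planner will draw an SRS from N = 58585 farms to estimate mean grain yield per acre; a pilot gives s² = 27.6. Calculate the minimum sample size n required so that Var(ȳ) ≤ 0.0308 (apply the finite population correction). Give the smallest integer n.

883

Without fpc, n₀ = s²/D = 27.6/0.0308 = 896.1039.
With fpc, (1 − n/N)·s²/n ≤ D requires n ≥ n₀/(1 + n₀/N) = 896.1039/(1 + 896.1039/58585) = 882.6038.
Rounding up, n = 883.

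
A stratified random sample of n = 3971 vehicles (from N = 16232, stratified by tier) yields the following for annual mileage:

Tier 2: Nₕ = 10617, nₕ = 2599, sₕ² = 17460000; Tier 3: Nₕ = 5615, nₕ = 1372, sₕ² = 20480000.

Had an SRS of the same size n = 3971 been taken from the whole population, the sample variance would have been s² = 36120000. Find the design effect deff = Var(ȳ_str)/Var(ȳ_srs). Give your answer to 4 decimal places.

0.5124

Var(ȳ_str) = Σ Wₕ²(1−fₕ)sₕ²/nₕ with Wₕ = Nₕ/16232:
  Tier 2: (10617/16232)²·(1−2599/10617)·17460000/2599 = 2170.5099
  Tier 3: (5615/16232)²·(1−1372/5615)·20480000/1372 = 1349.7538
  → Var(ȳ_str) = 3520.2637.
Var(ȳ_srs) = (1 − 3971/16232)·36120000/3971 = 6870.7115.
deff = 3520.2637 / 6870.7115 = 0.5124.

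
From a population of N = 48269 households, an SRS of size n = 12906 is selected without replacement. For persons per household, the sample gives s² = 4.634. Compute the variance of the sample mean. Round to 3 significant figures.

2.63 × 10^-4

Under SRS without replacement, Var(ȳ) = (1 − f)·s²/n with f = n/N = 12906/48269 = 0.26737658.
Var(ȳ) = (1 − 0.26737658)·4.634/12906 = 0.73262342·3.590578 × 10^-4 = 2.6305416 × 10^-4.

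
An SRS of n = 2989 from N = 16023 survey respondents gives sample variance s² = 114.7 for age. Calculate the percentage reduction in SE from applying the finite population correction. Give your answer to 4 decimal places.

9.8082

f = n/N = 2989/16023 = 0.18654434.
SE_no-fpc = √(s²/n) = 0.19589293; SE_fpc = √((1−f)s²/n) = 0.17667931.
Ratio = √(1−f) = 0.90191777. Reduction = 100·(1 − 0.90191777) = 9.8082%.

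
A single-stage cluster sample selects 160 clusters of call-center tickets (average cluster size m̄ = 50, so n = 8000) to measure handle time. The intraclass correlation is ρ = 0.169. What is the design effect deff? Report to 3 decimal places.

deff = 1 + (50 − 1)·0.169 = 1 + 8.281 = 9.281.

9.281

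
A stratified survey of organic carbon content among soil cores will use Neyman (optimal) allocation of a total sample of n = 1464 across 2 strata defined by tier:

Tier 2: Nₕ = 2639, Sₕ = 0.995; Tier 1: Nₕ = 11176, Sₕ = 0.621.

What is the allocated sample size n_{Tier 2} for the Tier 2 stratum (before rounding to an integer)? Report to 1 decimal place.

Neyman allocation: nₕ = n·NₕSₕ / Σⱼ NⱼSⱼ.
Σ NⱼSⱼ = 2639·0.995 + 11176·0.621 = 9566.101.
n_{Tier 2} = 1464·2639·0.995 / 9566.101 = 401.9.

401.9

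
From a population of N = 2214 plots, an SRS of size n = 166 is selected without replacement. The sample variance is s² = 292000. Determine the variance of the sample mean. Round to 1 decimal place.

Under SRS without replacement, Var(ȳ) = (1 − f)·s²/n with f = n/N = 166/2214 = 0.07497742.
Var(ȳ) = (1 − 0.07497742)·292000/166 = 0.92502258·1759.0361 = 1627.1482.

1627.1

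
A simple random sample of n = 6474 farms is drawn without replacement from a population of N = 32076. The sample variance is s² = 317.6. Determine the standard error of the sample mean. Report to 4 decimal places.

0.1979

Under SRS without replacement, Var(ȳ) = (1 − f)·s²/n with f = n/N = 6474/32076 = 0.20183315.
Var(ȳ) = (1 − 0.20183315)·317.6/6474 = 0.79816685·0.04905777 = 0.039156286.
SE(ȳ) = √(0.039156286) = 0.1979.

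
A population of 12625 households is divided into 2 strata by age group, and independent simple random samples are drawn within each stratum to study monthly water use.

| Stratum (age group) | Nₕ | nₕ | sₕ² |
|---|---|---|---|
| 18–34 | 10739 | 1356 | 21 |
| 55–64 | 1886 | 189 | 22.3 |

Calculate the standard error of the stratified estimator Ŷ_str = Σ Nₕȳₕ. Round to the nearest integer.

Var(Ŷ_str) = Σₕ Nₕ²(1 − fₕ)sₕ²/nₕ.
18–34: 10739²·(1 − 1356/10739)·21/1356 = 1.560505 × 10^6.
55–64: 1886²·(1 − 189/1886)·22.3/189 = 377630.09.
Sum = 1.9381351 × 10^6.
SE = √(1.9381351 × 10^6) = 1392.

1392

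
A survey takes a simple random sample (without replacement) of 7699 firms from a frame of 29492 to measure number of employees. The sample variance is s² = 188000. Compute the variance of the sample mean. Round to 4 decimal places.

Under SRS without replacement, Var(ȳ) = (1 − f)·s²/n with f = n/N = 7699/29492 = 0.26105385.
Var(ȳ) = (1 − 0.26105385)·188000/7699 = 0.73894615·24.418756 = 18.044146.

18.0441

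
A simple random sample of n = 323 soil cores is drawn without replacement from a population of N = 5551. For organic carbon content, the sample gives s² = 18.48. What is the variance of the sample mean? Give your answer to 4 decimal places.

0.0539

Under SRS without replacement, Var(ȳ) = (1 − f)·s²/n with f = n/N = 323/5551 = 0.05818771.
Var(ȳ) = (1 − 0.05818771)·18.48/323 = 0.94181229·0.057213622 = 0.053884492.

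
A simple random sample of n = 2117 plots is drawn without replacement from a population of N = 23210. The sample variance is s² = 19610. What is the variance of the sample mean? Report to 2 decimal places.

Under SRS without replacement, Var(ȳ) = (1 − f)·s²/n with f = n/N = 2117/23210 = 0.09121069.
Var(ȳ) = (1 − 0.09121069)·19610/2117 = 0.90878931·9.2631082 = 8.4182137.

8.42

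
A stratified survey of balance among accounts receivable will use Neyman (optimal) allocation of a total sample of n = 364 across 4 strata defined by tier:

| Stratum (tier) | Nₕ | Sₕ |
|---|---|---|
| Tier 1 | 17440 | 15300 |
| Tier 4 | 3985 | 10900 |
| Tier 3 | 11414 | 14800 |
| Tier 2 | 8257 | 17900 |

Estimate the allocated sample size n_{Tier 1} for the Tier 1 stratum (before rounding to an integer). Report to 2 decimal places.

154.91

Neyman allocation: nₕ = n·NₕSₕ / Σⱼ NⱼSⱼ.
Σ NⱼSⱼ = 17440·15300 + 3985·10900 + 11414·14800 + 8257·17900 = 6.26996 × 10^8.
n_{Tier 1} = 364·17440·15300 / (6.26996 × 10^8) = 154.91.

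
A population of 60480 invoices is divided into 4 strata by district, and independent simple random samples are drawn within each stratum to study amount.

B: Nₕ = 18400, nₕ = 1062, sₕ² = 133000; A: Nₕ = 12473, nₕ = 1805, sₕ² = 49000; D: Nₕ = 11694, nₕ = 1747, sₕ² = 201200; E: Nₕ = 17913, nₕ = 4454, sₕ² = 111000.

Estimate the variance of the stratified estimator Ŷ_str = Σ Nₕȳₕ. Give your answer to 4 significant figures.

Var(Ŷ_str) = Σₕ Nₕ²(1 − fₕ)sₕ²/nₕ.
B: 18400²·(1 − 1062/18400)·133000/1062 = 3.9952499 × 10^10.
A: 12473²·(1 − 1805/12473)·49000/1805 = 3.6122084 × 10^9.
D: 11694²·(1 − 1747/11694)·201200/1747 = 1.3396467 × 10^10.
E: 17913²·(1 − 4454/17913)·111000/4454 = 6.0083315 × 10^9.
Sum = 6.2969506 × 10^10.

6.297 × 10^10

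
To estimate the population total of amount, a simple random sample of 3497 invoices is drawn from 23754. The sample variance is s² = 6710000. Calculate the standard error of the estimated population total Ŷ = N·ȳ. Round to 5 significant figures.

Var(Ŷ) = N²·Var(ȳ) = N²·(1 − n/N)·s²/n.
f = 3497/23754 = 0.14721731; Var(ȳ) = 0.85278269·6710000/3497 = 1636.3088.
Var(Ŷ) = 23754² · 1636.3088 = 9.2329136 × 10^11.
SE(Ŷ) = √(9.2329136 × 10^11) = 960880.

960880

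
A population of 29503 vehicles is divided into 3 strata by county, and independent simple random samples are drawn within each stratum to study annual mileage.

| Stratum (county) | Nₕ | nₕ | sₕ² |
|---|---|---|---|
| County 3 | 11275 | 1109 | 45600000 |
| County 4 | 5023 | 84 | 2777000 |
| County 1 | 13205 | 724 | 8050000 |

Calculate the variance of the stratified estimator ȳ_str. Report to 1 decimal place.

Var(ȳ_str) = Σₕ Wₕ²(1 − fₕ)sₕ²/nₕ with Wₕ = Nₕ/N, N = 29503.
County 3: Wₕ = 0.38216453; term = 0.38216453²·(1 − 0.09835920)·45600000/1109 = 5414.6151.
County 4: Wₕ = 0.17025387; term = 0.17025387²·(1 − 0.01672307)·2777000/84 = 942.25064.
County 1: Wₕ = 0.44758160; term = 0.44758160²·(1 − 0.05482772)·8050000/724 = 2105.294.
Sum = 8462.1597.

8462.2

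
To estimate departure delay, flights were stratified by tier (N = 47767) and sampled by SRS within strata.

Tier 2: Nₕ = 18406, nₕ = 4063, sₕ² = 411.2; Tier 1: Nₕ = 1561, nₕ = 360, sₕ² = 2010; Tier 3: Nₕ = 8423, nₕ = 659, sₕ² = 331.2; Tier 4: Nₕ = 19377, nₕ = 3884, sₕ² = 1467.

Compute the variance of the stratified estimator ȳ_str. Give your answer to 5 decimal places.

0.08040

Var(ȳ_str) = Σₕ Wₕ²(1 − fₕ)sₕ²/nₕ with Wₕ = Nₕ/N, N = 47767.
Tier 2: Wₕ = 0.38532878; term = 0.38532878²·(1 − 0.22074324)·411.2/4063 = 0.011709808.
Tier 1: Wₕ = 0.03267946; term = 0.03267946²·(1 − 0.23062140)·2010/360 = 0.0045875788.
Tier 3: Wₕ = 0.17633513; term = 0.17633513²·(1 − 0.07823816)·331.2/659 = 0.014404603.
Tier 4: Wₕ = 0.40565662; term = 0.40565662²·(1 − 0.20044383)·1467/3884 = 0.049695495.
Sum = 0.080397485.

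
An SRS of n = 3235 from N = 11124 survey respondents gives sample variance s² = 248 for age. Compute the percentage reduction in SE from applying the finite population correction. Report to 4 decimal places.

f = n/N = 3235/11124 = 0.29081266.
SE_no-fpc = √(s²/n) = 0.27687816; SE_fpc = √((1−f)s²/n) = 0.23316813.
Ratio = √(1−f) = 0.84213262. Reduction = 100·(1 − 0.84213262) = 15.7867%.

15.7867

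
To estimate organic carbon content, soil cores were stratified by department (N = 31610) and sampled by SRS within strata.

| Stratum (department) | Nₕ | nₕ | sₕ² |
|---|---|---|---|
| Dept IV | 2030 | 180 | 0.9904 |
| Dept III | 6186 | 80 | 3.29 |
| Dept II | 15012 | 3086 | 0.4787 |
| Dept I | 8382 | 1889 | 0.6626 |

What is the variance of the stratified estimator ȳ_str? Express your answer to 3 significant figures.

0.00162

Var(ȳ_str) = Σₕ Wₕ²(1 − fₕ)sₕ²/nₕ with Wₕ = Nₕ/N, N = 31610.
Dept IV: Wₕ = 0.06422018; term = 0.06422018²·(1 − 0.08866995)·0.9904/180 = 2.0680303 × 10^-5.
Dept III: Wₕ = 0.19569756; term = 0.19569756²·(1 − 0.01293243)·3.29/80 = 0.0015546178.
Dept II: Wₕ = 0.47491300; term = 0.47491300²·(1 − 0.20556888)·0.4787/3086 = 2.7794053 × 10^-5.
Dept I: Wₕ = 0.26516925; term = 0.26516925²·(1 − 0.22536387)·0.6626/1889 = 1.9105726 × 10^-5.
Sum = 0.0016221979.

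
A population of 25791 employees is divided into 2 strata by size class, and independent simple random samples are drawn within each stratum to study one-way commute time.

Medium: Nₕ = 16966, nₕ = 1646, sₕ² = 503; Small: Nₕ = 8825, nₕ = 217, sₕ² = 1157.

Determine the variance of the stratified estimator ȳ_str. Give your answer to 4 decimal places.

0.7283

Var(ȳ_str) = Σₕ Wₕ²(1 − fₕ)sₕ²/nₕ with Wₕ = Nₕ/N, N = 25791.
Medium: Wₕ = 0.65782637; term = 0.65782637²·(1 − 0.09701756)·503/1646 = 0.11940981.
Small: Wₕ = 0.34217363; term = 0.34217363²·(1 − 0.02458924)·1157/217 = 0.60891158.
Sum = 0.72832139.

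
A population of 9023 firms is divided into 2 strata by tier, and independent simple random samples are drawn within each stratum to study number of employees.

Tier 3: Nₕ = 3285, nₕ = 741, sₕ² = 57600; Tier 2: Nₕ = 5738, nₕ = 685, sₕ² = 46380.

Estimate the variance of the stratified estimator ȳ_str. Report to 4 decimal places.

32.0919

Var(ȳ_str) = Σₕ Wₕ²(1 − fₕ)sₕ²/nₕ with Wₕ = Nₕ/N, N = 9023.
Tier 3: Wₕ = 0.36406960; term = 0.36406960²·(1 − 0.22557078)·57600/741 = 7.9791172.
Tier 2: Wₕ = 0.63593040; term = 0.63593040²·(1 − 0.11937957)·46380/685 = 24.112825.
Sum = 32.091942.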